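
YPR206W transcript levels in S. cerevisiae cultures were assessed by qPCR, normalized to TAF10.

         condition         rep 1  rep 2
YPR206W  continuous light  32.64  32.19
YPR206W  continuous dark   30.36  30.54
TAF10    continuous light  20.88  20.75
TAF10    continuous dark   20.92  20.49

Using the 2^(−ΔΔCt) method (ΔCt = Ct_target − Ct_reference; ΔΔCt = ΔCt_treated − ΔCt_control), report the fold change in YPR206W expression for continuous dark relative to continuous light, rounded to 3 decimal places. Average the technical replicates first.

Mean Ct: YPR206W continuous light 32.415; YPR206W continuous dark 30.450; TAF10 continuous light 20.815; TAF10 continuous dark 20.705
ΔCt(continuous light) = 32.415 − 20.815 = 11.600
ΔCt(continuous dark) = 30.450 − 20.705 = 9.745
ΔΔCt = 9.745 − 11.600 = -1.855
Fold change = 2^(−(-1.855)) = 2^1.855 = 3.6175

3.618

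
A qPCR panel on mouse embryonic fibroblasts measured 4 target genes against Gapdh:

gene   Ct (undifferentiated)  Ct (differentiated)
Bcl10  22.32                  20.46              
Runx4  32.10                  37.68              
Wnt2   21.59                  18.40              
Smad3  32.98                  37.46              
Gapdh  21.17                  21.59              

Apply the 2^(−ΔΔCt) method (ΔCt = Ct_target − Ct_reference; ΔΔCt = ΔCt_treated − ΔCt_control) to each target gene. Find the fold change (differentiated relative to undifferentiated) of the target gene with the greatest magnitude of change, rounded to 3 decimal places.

Bcl10: ΔΔCt = (20.46−21.59) − (22.32−21.17) = -1.13 − 1.15 = -2.28; fold change = 2^2.28 = 4.857
Runx4: ΔΔCt = (37.68−21.59) − (32.10−21.17) = 16.09 − 10.93 = 5.16; fold change = 2^-5.16 = 0.028
Wnt2: ΔΔCt = (18.40−21.59) − (21.59−21.17) = -3.19 − 0.42 = -3.61; fold change = 2^3.61 = 12.210
Smad3: ΔΔCt = (37.46−21.59) − (32.98−21.17) = 15.87 − 11.81 = 4.06; fold change = 2^-4.06 = 0.060
Runx4 has the largest |ΔΔCt| = 5.16.

0.028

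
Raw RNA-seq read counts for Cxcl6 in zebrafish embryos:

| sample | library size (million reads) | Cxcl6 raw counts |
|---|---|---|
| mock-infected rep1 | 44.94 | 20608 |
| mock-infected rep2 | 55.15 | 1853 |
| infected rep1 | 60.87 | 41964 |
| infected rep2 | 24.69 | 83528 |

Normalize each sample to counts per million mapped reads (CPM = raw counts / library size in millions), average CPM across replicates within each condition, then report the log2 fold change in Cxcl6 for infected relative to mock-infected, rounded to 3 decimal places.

3.049

CPM(mock-infected rep1) = 20608 / 44.94 = 458.5670
CPM(mock-infected rep2) = 1853 / 55.15 = 33.5993
CPM(infected rep1) = 41964 / 60.87 = 689.4036
CPM(infected rep2) = 83528 / 24.69 = 3383.0701
mean CPM(mock-infected) = 246.0831; mean CPM(infected) = 2036.2369
Fold change = 2036.2369 / 246.0831 = 8.27459
log2(8.27459) = 3.0487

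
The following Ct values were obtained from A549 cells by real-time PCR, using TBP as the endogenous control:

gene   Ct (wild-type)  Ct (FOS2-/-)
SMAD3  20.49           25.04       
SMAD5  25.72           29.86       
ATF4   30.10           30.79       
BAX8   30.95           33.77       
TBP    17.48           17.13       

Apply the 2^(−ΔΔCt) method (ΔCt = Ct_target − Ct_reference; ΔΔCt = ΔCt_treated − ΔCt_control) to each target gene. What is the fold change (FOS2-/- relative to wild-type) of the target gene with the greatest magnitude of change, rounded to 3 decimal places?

0.033

SMAD3: ΔΔCt = (25.04−17.13) − (20.49−17.48) = 7.91 − 3.01 = 4.90; fold change = 2^-4.90 = 0.033
SMAD5: ΔΔCt = (29.86−17.13) − (25.72−17.48) = 12.73 − 8.24 = 4.49; fold change = 2^-4.49 = 0.045
ATF4: ΔΔCt = (30.79−17.13) − (30.10−17.48) = 13.66 − 12.62 = 1.04; fold change = 2^-1.04 = 0.486
BAX8: ΔΔCt = (33.77−17.13) − (30.95−17.48) = 16.64 − 13.47 = 3.17; fold change = 2^-3.17 = 0.111
SMAD3 has the largest |ΔΔCt| = 4.90.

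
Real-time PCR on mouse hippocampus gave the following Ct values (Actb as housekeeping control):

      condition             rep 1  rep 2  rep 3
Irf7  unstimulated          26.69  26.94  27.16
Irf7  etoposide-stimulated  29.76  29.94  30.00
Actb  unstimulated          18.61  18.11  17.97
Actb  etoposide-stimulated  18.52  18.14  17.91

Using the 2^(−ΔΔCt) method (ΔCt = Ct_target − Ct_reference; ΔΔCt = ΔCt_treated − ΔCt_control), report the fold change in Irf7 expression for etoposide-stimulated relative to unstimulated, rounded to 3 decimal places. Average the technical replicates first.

0.124

Mean Ct: Irf7 unstimulated 26.930; Irf7 etoposide-stimulated 29.900; Actb unstimulated 18.230; Actb etoposide-stimulated 18.190
ΔCt(unstimulated) = 26.930 − 18.230 = 8.700
ΔCt(etoposide-stimulated) = 29.900 − 18.190 = 11.710
ΔΔCt = 11.710 − 8.700 = 3.010
Fold change = 2^(−3.010) = 0.1241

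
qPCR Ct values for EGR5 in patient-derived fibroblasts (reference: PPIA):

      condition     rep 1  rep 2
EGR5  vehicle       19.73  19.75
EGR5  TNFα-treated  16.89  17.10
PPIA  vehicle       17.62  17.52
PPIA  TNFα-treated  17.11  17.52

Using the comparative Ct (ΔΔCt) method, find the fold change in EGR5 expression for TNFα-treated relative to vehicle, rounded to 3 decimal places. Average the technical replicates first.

5.618

Mean Ct: EGR5 vehicle 19.740; EGR5 TNFα-treated 16.995; PPIA vehicle 17.570; PPIA TNFα-treated 17.315
ΔCt(vehicle) = 19.740 − 17.570 = 2.170
ΔCt(TNFα-treated) = 16.995 − 17.315 = -0.320
ΔΔCt = -0.320 − 2.170 = -2.490
Fold change = 2^(−(-2.490)) = 2^2.490 = 5.6178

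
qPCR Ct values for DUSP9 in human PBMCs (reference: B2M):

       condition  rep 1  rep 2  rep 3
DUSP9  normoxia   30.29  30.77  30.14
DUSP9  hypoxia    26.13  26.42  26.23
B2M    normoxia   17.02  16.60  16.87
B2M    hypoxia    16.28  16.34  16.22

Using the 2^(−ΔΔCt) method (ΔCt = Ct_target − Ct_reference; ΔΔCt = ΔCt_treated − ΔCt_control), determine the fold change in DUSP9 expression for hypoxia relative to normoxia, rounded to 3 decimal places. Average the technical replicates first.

Mean Ct: DUSP9 normoxia 30.400; DUSP9 hypoxia 26.260; B2M normoxia 16.830; B2M hypoxia 16.280
ΔCt(normoxia) = 30.400 − 16.830 = 13.570
ΔCt(hypoxia) = 26.260 − 16.280 = 9.980
ΔΔCt = 9.980 − 13.570 = -3.590
Fold change = 2^(−(-3.590)) = 2^3.590 = 12.0420

12.042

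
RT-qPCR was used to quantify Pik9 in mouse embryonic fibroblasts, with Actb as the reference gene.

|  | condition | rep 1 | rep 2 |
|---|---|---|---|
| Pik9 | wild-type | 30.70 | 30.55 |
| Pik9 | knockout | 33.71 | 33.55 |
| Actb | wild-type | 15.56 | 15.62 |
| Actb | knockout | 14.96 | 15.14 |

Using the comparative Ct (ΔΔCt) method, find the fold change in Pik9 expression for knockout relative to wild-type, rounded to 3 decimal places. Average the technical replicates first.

Mean Ct: Pik9 wild-type 30.625; Pik9 knockout 33.630; Actb wild-type 15.590; Actb knockout 15.050
ΔCt(wild-type) = 30.625 − 15.590 = 15.035
ΔCt(knockout) = 33.630 − 15.050 = 18.580
ΔΔCt = 18.580 − 15.035 = 3.545
Fold change = 2^(−3.545) = 0.0857

0.086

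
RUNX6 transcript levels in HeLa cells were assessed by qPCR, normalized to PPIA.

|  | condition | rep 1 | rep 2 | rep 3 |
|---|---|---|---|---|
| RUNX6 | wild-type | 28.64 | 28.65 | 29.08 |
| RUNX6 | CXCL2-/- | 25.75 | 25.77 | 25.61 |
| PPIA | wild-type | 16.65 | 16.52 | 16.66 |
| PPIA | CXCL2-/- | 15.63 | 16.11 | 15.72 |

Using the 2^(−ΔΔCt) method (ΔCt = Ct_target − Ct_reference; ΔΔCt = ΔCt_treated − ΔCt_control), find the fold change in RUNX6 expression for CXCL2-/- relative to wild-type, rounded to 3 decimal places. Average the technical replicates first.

Mean Ct: RUNX6 wild-type 28.790; RUNX6 CXCL2-/- 25.710; PPIA wild-type 16.610; PPIA CXCL2-/- 15.820
ΔCt(wild-type) = 28.790 − 16.610 = 12.180
ΔCt(CXCL2-/-) = 25.710 − 15.820 = 9.890
ΔΔCt = 9.890 − 12.180 = -2.290
Fold change = 2^(−(-2.290)) = 2^2.290 = 4.8906

4.891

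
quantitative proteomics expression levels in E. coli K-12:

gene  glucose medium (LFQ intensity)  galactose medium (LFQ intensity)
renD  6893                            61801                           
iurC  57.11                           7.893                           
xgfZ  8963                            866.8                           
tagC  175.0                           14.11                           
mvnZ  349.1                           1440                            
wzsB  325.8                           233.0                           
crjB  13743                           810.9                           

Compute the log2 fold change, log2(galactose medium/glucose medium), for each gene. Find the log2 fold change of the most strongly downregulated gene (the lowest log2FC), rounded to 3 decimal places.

-4.083

log2(61801/6893) = 3.164  (renD)
log2(7.893/57.11) = -2.855  (iurC)
log2(866.8/8963) = -3.370  (xgfZ)
log2(14.11/175.0) = -3.633  (tagC)
log2(1440/349.1) = 2.044  (mvnZ)
log2(233.0/325.8) = -0.484  (wzsB)
log2(810.9/13743) = -4.083  (crjB)
crjB is most strongly downregulated.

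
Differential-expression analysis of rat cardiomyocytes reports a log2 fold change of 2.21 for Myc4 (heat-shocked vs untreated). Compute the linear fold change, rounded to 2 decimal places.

Fold change = 2^(2.21) = 4.627

4.63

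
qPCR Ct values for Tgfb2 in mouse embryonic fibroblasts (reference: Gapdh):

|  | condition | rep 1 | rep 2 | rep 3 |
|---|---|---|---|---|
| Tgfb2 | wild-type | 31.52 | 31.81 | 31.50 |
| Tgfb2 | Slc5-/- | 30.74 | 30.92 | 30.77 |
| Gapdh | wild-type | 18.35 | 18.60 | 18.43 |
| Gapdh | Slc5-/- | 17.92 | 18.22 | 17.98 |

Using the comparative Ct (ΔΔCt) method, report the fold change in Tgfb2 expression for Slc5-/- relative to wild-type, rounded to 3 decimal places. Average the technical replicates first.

Mean Ct: Tgfb2 wild-type 31.610; Tgfb2 Slc5-/- 30.810; Gapdh wild-type 18.460; Gapdh Slc5-/- 18.040
ΔCt(wild-type) = 31.610 − 18.460 = 13.150
ΔCt(Slc5-/-) = 30.810 − 18.040 = 12.770
ΔΔCt = 12.770 − 13.150 = -0.380
Fold change = 2^(−(-0.380)) = 2^0.380 = 1.3013

1.301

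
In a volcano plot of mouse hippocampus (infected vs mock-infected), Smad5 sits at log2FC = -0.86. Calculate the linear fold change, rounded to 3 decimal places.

0.551

Fold change = 2^(-0.86) = 0.5510
That is, Smad5 drops to 55.1% of the mock-infected level.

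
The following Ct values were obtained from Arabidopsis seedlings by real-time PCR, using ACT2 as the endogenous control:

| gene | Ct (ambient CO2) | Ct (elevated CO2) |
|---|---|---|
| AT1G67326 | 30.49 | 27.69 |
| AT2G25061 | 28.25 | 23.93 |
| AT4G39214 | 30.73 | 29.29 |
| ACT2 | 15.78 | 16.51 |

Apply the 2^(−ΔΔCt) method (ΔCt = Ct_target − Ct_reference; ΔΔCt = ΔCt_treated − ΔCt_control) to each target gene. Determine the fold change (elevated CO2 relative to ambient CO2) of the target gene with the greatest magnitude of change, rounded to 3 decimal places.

AT1G67326: ΔΔCt = (27.69−16.51) − (30.49−15.78) = 11.18 − 14.71 = -3.53; fold change = 2^3.53 = 11.551
AT2G25061: ΔΔCt = (23.93−16.51) − (28.25−15.78) = 7.42 − 12.47 = -5.05; fold change = 2^5.05 = 33.128
AT4G39214: ΔΔCt = (29.29−16.51) − (30.73−15.78) = 12.78 − 14.95 = -2.17; fold change = 2^2.17 = 4.500
AT2G25061 has the largest |ΔΔCt| = 5.05.

33.128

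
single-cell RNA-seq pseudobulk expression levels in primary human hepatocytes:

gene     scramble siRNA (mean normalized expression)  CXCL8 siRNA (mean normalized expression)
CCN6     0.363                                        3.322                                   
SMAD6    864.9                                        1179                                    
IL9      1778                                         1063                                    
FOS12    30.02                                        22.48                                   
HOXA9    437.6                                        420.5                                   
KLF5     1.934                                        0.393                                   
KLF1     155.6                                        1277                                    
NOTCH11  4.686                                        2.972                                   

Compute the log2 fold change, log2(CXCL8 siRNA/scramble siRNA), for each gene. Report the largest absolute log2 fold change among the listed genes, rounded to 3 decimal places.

log2(3.322/0.363) = 3.194  (CCN6)
log2(1179/864.9) = 0.447  (SMAD6)
log2(1063/1778) = -0.742  (IL9)
log2(22.48/30.02) = -0.417  (FOS12)
log2(420.5/437.6) = -0.058  (HOXA9)
log2(0.393/1.934) = -2.299  (KLF5)
log2(1277/155.6) = 3.037  (KLF1)
log2(2.972/4.686) = -0.657  (NOTCH11)
The largest magnitude belongs to CCN6.

3.194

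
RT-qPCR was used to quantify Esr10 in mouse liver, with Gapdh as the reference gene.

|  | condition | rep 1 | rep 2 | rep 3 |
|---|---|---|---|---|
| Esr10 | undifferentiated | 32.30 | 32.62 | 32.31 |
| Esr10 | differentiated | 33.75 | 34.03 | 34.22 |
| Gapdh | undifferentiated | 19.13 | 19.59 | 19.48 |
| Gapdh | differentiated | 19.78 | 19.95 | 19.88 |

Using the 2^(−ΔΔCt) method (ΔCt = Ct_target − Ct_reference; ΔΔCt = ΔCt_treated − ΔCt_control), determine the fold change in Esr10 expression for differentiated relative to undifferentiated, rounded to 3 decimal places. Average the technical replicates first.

Mean Ct: Esr10 undifferentiated 32.410; Esr10 differentiated 34.000; Gapdh undifferentiated 19.400; Gapdh differentiated 19.870
ΔCt(undifferentiated) = 32.410 − 19.400 = 13.010
ΔCt(differentiated) = 34.000 − 19.870 = 14.130
ΔΔCt = 14.130 − 13.010 = 1.120
Fold change = 2^(−1.120) = 0.4601

0.460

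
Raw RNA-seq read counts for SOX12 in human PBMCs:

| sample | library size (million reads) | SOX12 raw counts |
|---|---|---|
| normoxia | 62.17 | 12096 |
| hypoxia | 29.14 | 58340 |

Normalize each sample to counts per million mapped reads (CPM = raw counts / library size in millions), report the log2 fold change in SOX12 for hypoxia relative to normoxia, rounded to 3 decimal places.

3.363

CPM(normoxia) = 12096 / 62.17 = 194.5633
CPM(hypoxia) = 58340 / 29.14 = 2002.0590
Fold change = 2002.0590 / 194.5633 = 10.29001
log2(10.29001) = 3.3632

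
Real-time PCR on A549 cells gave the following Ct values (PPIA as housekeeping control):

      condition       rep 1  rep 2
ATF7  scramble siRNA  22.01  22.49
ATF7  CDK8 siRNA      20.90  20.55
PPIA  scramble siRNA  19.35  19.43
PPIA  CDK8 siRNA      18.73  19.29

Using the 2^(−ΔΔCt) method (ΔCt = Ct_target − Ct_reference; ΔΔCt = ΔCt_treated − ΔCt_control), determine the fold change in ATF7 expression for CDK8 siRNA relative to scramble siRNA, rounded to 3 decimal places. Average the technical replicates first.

Mean Ct: ATF7 scramble siRNA 22.250; ATF7 CDK8 siRNA 20.725; PPIA scramble siRNA 19.390; PPIA CDK8 siRNA 19.010
ΔCt(scramble siRNA) = 22.250 − 19.390 = 2.860
ΔCt(CDK8 siRNA) = 20.725 − 19.010 = 1.715
ΔΔCt = 1.715 − 2.860 = -1.145
Fold change = 2^(−(-1.145)) = 2^1.145 = 2.2115

2.211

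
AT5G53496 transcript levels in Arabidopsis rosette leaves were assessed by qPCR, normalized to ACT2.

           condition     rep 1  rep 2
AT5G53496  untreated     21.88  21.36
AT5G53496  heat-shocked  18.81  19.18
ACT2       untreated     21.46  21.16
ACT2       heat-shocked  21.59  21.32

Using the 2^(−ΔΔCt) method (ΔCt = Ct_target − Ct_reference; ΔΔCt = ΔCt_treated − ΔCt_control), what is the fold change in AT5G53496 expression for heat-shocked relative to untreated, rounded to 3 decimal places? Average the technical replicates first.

Mean Ct: AT5G53496 untreated 21.620; AT5G53496 heat-shocked 18.995; ACT2 untreated 21.310; ACT2 heat-shocked 21.455
ΔCt(untreated) = 21.620 − 21.310 = 0.310
ΔCt(heat-shocked) = 18.995 − 21.455 = -2.460
ΔΔCt = -2.460 − 0.310 = -2.770
Fold change = 2^(−(-2.770)) = 2^2.770 = 6.8211

6.821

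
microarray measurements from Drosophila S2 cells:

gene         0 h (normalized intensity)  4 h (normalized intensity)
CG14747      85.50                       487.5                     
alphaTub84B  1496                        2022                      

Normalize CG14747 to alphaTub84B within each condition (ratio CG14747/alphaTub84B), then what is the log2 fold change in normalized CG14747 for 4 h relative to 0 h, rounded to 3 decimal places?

CG14747/alphaTub84B (0 h) = 85.50 / 1496 = 0.057152
CG14747/alphaTub84B (4 h) = 487.5 / 2022 = 0.2411
Fold change = 0.2411 / 0.057152 = 4.2185
log2(4.2185) = 2.0767

2.077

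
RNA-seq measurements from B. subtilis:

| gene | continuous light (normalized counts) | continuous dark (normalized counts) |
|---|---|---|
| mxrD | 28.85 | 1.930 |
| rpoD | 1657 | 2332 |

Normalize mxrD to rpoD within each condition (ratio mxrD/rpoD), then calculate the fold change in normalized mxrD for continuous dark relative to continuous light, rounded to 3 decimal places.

mxrD/rpoD (continuous light) = 28.85 / 1657 = 0.017411
mxrD/rpoD (continuous dark) = 1.930 / 2332 = 0.00082762
Fold change = 0.00082762 / 0.017411 = 0.0475

0.048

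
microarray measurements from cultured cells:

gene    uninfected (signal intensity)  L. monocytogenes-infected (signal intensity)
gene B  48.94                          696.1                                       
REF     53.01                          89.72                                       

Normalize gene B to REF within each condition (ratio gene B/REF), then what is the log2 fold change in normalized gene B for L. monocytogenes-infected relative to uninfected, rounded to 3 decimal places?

gene B/REF (uninfected) = 48.94 / 53.01 = 0.92322
gene B/REF (L. monocytogenes-infected) = 696.1 / 89.72 = 7.7586
Fold change = 7.7586 / 0.92322 = 8.4038
log2(8.4038) = 3.0710

3.071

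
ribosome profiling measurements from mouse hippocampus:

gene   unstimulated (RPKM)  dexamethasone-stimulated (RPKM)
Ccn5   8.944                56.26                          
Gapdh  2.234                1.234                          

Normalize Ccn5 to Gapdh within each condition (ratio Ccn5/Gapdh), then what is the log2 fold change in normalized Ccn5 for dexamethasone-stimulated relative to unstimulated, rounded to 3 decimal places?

3.509

Ccn5/Gapdh (unstimulated) = 8.944 / 2.234 = 4.0036
Ccn5/Gapdh (dexamethasone-stimulated) = 56.26 / 1.234 = 45.592
Fold change = 45.592 / 4.0036 = 11.3877
log2(11.3877) = 3.5094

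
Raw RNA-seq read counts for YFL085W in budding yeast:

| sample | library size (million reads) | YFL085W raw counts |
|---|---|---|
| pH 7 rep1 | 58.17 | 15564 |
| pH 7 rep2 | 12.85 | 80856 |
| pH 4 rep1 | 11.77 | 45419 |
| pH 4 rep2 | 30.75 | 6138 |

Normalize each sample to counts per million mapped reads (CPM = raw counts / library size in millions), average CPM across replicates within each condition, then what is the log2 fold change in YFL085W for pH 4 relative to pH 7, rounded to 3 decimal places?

-0.693

CPM(pH 7 rep1) = 15564 / 58.17 = 267.5606
CPM(pH 7 rep2) = 80856 / 12.85 = 6292.2957
CPM(pH 4 rep1) = 45419 / 11.77 = 3858.8785
CPM(pH 4 rep2) = 6138 / 30.75 = 199.6098
mean CPM(pH 7) = 3279.9282; mean CPM(pH 4) = 2029.2441
Fold change = 2029.2441 / 3279.9282 = 0.61869
log2(0.61869) = -0.6927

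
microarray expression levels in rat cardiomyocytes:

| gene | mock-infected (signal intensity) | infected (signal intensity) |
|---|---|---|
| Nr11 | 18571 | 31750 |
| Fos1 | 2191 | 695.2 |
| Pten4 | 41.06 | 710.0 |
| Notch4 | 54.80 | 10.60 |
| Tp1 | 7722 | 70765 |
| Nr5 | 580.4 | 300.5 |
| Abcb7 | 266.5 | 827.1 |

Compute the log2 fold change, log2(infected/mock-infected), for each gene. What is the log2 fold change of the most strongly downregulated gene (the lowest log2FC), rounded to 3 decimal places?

-2.370

log2(31750/18571) = 0.774  (Nr11)
log2(695.2/2191) = -1.656  (Fos1)
log2(710.0/41.06) = 4.112  (Pten4)
log2(10.60/54.80) = -2.370  (Notch4)
log2(70765/7722) = 3.196  (Tp1)
log2(300.5/580.4) = -0.950  (Nr5)
log2(827.1/266.5) = 1.634  (Abcb7)
Notch4 is most strongly downregulated.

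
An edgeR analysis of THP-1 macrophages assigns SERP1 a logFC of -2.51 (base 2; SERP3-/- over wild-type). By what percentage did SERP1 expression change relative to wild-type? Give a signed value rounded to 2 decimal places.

-82.44%

Fold change = 2^(-2.51) = 0.1756
Percent change = (FC − 1) × 100% = (0.1756 − 1) × 100 = -82.44%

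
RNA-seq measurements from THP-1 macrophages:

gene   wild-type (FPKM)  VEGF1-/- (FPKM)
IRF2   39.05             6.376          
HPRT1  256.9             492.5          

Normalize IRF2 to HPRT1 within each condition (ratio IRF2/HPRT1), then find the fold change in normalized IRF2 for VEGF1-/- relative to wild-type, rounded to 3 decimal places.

0.085

IRF2/HPRT1 (wild-type) = 39.05 / 256.9 = 0.152
IRF2/HPRT1 (VEGF1-/-) = 6.376 / 492.5 = 0.012946
Fold change = 0.012946 / 0.152 = 0.0852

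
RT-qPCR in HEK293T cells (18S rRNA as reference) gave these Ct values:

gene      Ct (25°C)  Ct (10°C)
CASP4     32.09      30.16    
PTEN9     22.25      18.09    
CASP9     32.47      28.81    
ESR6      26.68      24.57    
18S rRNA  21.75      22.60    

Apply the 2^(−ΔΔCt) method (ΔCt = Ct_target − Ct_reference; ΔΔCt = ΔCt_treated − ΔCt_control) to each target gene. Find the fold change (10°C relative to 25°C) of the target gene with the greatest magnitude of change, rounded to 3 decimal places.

32.223

CASP4: ΔΔCt = (30.16−22.60) − (32.09−21.75) = 7.56 − 10.34 = -2.78; fold change = 2^2.78 = 6.869
PTEN9: ΔΔCt = (18.09−22.60) − (22.25−21.75) = -4.51 − 0.50 = -5.01; fold change = 2^5.01 = 32.223
CASP9: ΔΔCt = (28.81−22.60) − (32.47−21.75) = 6.21 − 10.72 = -4.51; fold change = 2^4.51 = 22.785
ESR6: ΔΔCt = (24.57−22.60) − (26.68−21.75) = 1.97 − 4.93 = -2.96; fold change = 2^2.96 = 7.781
PTEN9 has the largest |ΔΔCt| = 5.01.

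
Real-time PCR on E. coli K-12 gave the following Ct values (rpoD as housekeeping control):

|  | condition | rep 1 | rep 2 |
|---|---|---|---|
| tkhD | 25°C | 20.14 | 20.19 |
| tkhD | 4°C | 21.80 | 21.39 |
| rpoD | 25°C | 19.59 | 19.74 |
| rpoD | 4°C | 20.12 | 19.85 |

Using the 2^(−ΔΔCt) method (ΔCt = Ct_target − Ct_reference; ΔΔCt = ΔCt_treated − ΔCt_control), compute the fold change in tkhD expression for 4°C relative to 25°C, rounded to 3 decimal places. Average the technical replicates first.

0.463

Mean Ct: tkhD 25°C 20.165; tkhD 4°C 21.595; rpoD 25°C 19.665; rpoD 4°C 19.985
ΔCt(25°C) = 20.165 − 19.665 = 0.500
ΔCt(4°C) = 21.595 − 19.985 = 1.610
ΔΔCt = 1.610 − 0.500 = 1.110
Fold change = 2^(−1.110) = 0.4633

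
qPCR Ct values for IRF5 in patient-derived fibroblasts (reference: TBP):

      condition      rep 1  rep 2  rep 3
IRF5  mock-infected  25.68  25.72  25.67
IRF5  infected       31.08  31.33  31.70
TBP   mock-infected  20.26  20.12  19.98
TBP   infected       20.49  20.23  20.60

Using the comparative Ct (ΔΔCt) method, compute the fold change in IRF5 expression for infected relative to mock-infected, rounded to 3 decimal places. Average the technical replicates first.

Mean Ct: IRF5 mock-infected 25.690; IRF5 infected 31.370; TBP mock-infected 20.120; TBP infected 20.440
ΔCt(mock-infected) = 25.690 − 20.120 = 5.570
ΔCt(infected) = 31.370 − 20.440 = 10.930
ΔΔCt = 10.930 − 5.570 = 5.360
Fold change = 2^(−5.360) = 0.0243

0.024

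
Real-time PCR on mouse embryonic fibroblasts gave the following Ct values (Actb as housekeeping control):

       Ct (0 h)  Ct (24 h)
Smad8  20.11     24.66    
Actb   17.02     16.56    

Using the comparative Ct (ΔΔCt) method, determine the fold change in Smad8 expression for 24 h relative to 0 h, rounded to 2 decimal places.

0.03

ΔCt(0 h) = 20.110 − 17.020 = 3.090
ΔCt(24 h) = 24.660 − 16.560 = 8.100
ΔΔCt = 8.100 − 3.090 = 5.010
Fold change = 2^(−5.010) = 0.031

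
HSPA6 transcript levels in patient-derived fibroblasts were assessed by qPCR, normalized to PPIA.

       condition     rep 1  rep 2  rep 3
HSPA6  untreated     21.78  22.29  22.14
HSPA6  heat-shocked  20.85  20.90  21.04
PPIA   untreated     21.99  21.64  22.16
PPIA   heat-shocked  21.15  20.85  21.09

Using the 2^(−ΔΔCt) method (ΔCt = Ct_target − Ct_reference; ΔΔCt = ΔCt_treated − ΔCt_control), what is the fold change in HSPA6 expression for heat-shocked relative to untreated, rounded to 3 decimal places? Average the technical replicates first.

1.181

Mean Ct: HSPA6 untreated 22.070; HSPA6 heat-shocked 20.930; PPIA untreated 21.930; PPIA heat-shocked 21.030
ΔCt(untreated) = 22.070 − 21.930 = 0.140
ΔCt(heat-shocked) = 20.930 − 21.030 = -0.100
ΔΔCt = -0.100 − 0.140 = -0.240
Fold change = 2^(−(-0.240)) = 2^0.240 = 1.1810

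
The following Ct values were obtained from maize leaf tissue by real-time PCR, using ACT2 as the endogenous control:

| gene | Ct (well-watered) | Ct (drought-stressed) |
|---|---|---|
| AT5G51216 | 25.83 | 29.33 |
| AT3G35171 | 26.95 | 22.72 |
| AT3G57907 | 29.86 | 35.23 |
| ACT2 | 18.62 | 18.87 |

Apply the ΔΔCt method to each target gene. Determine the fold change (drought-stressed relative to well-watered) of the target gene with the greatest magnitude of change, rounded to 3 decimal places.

0.029

AT5G51216: ΔΔCt = (29.33−18.87) − (25.83−18.62) = 10.46 − 7.21 = 3.25; fold change = 2^-3.25 = 0.105
AT3G35171: ΔΔCt = (22.72−18.87) − (26.95−18.62) = 3.85 − 8.33 = -4.48; fold change = 2^4.48 = 22.316
AT3G57907: ΔΔCt = (35.23−18.87) − (29.86−18.62) = 16.36 − 11.24 = 5.12; fold change = 2^-5.12 = 0.029
AT3G57907 has the largest |ΔΔCt| = 5.12.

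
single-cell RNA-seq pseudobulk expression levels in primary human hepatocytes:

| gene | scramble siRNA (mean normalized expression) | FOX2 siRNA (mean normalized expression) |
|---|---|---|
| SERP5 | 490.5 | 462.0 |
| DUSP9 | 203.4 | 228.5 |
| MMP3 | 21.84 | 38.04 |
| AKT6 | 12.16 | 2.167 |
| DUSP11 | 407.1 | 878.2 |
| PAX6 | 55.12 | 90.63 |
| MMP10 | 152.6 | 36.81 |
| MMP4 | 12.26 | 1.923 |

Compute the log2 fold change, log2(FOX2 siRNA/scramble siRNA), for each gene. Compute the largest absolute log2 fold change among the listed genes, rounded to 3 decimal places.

log2(462.0/490.5) = -0.086  (SERP5)
log2(228.5/203.4) = 0.168  (DUSP9)
log2(38.04/21.84) = 0.801  (MMP3)
log2(2.167/12.16) = -2.488  (AKT6)
log2(878.2/407.1) = 1.109  (DUSP11)
log2(90.63/55.12) = 0.717  (PAX6)
log2(36.81/152.6) = -2.052  (MMP10)
log2(1.923/12.26) = -2.673  (MMP4)
The largest magnitude belongs to MMP4.

2.673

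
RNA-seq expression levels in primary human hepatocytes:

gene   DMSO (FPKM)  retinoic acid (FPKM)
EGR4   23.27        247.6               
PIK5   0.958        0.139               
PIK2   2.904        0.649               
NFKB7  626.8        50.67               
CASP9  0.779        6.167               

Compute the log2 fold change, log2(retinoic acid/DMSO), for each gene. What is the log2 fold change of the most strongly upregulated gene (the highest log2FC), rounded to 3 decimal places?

log2(247.6/23.27) = 3.411  (EGR4)
log2(0.139/0.958) = -2.785  (PIK5)
log2(0.649/2.904) = -2.162  (PIK2)
log2(50.67/626.8) = -3.629  (NFKB7)
log2(6.167/0.779) = 2.985  (CASP9)
EGR4 is most strongly upregulated.

3.411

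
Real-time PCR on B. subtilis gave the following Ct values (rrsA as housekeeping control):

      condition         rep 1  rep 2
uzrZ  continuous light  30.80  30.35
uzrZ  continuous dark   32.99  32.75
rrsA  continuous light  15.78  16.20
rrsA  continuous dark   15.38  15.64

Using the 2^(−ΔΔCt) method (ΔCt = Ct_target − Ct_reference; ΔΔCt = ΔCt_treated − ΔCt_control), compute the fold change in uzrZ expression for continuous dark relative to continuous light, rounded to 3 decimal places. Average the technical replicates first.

0.146

Mean Ct: uzrZ continuous light 30.575; uzrZ continuous dark 32.870; rrsA continuous light 15.990; rrsA continuous dark 15.510
ΔCt(continuous light) = 30.575 − 15.990 = 14.585
ΔCt(continuous dark) = 32.870 − 15.510 = 17.360
ΔΔCt = 17.360 − 14.585 = 2.775
Fold change = 2^(−2.775) = 0.1461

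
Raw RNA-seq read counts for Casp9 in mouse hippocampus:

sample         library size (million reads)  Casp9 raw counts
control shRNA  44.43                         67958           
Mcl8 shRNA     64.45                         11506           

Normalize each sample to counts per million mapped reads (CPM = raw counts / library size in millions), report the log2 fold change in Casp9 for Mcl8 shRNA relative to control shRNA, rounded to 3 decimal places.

-3.099

CPM(control shRNA) = 67958 / 44.43 = 1529.5521
CPM(Mcl8 shRNA) = 11506 / 64.45 = 178.5260
Fold change = 178.5260 / 1529.5521 = 0.11672
log2(0.11672) = -3.0989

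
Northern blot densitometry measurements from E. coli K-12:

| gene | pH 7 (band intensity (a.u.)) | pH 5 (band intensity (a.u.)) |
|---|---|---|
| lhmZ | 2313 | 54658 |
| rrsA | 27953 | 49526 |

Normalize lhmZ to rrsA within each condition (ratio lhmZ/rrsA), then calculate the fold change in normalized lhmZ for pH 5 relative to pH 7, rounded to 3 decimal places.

13.337

lhmZ/rrsA (pH 7) = 2313 / 27953 = 0.082746
lhmZ/rrsA (pH 5) = 54658 / 49526 = 1.1036
Fold change = 1.1036 / 0.082746 = 13.3375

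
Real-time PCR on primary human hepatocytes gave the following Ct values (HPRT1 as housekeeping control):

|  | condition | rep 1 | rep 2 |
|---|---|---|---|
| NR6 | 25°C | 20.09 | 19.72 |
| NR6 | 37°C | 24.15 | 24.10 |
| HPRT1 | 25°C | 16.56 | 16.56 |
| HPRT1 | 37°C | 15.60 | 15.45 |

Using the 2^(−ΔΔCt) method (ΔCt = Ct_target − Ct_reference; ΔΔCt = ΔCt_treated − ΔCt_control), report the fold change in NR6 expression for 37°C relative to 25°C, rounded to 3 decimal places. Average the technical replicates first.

0.026

Mean Ct: NR6 25°C 19.905; NR6 37°C 24.125; HPRT1 25°C 16.560; HPRT1 37°C 15.525
ΔCt(25°C) = 19.905 − 16.560 = 3.345
ΔCt(37°C) = 24.125 − 15.525 = 8.600
ΔΔCt = 8.600 − 3.345 = 5.255
Fold change = 2^(−5.255) = 0.0262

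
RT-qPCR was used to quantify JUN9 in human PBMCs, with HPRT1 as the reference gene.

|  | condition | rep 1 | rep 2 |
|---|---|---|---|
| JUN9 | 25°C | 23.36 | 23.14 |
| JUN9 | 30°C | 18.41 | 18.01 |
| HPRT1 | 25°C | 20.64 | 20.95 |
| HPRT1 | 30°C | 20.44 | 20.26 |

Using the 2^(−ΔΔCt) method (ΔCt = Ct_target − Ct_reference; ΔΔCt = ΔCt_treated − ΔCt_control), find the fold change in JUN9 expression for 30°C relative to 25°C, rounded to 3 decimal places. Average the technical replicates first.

24.168

Mean Ct: JUN9 25°C 23.250; JUN9 30°C 18.210; HPRT1 25°C 20.795; HPRT1 30°C 20.350
ΔCt(25°C) = 23.250 − 20.795 = 2.455
ΔCt(30°C) = 18.210 − 20.350 = -2.140
ΔΔCt = -2.140 − 2.455 = -4.595
Fold change = 2^(−(-4.595)) = 2^4.595 = 24.1676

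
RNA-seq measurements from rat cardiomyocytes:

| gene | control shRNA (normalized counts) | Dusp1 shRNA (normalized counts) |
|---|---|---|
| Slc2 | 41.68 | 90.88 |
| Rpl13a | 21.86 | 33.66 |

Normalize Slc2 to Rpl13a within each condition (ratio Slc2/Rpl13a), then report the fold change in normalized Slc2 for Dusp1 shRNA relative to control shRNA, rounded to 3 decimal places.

1.416

Slc2/Rpl13a (control shRNA) = 41.68 / 21.86 = 1.9067
Slc2/Rpl13a (Dusp1 shRNA) = 90.88 / 33.66 = 2.6999
Fold change = 2.6999 / 1.9067 = 1.4160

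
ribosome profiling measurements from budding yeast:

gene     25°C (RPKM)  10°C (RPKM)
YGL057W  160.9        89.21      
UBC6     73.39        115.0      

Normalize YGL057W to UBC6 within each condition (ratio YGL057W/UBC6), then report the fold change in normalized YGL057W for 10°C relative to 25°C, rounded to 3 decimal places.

0.354

YGL057W/UBC6 (25°C) = 160.9 / 73.39 = 2.1924
YGL057W/UBC6 (10°C) = 89.21 / 115.0 = 0.77574
Fold change = 0.77574 / 2.1924 = 0.3538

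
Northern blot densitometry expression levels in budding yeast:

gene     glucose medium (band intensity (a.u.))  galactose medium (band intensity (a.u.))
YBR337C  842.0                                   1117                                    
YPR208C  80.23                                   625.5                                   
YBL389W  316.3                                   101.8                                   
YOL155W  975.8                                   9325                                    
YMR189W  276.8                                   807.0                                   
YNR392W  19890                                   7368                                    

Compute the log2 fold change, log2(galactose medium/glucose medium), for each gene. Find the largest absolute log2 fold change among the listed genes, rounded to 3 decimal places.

log2(1117/842.0) = 0.408  (YBR337C)
log2(625.5/80.23) = 2.963  (YPR208C)
log2(101.8/316.3) = -1.636  (YBL389W)
log2(9325/975.8) = 3.256  (YOL155W)
log2(807.0/276.8) = 1.544  (YMR189W)
log2(7368/19890) = -1.433  (YNR392W)
The largest magnitude belongs to YOL155W.

3.256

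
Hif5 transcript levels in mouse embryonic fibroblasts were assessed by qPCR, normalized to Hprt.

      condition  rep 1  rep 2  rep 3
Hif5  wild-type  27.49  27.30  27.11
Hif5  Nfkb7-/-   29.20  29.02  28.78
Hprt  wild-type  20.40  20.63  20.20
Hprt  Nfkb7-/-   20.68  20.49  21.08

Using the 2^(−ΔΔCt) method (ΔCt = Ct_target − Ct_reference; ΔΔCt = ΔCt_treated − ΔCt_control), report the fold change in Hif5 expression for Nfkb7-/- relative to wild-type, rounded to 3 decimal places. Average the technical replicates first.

0.390

Mean Ct: Hif5 wild-type 27.300; Hif5 Nfkb7-/- 29.000; Hprt wild-type 20.410; Hprt Nfkb7-/- 20.750
ΔCt(wild-type) = 27.300 − 20.410 = 6.890
ΔCt(Nfkb7-/-) = 29.000 − 20.750 = 8.250
ΔΔCt = 8.250 − 6.890 = 1.360
Fold change = 2^(−1.360) = 0.3896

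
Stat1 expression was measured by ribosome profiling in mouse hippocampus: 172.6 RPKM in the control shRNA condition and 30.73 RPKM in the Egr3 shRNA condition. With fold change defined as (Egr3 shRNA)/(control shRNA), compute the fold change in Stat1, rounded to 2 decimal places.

Fold change = 30.73 / 172.6 = 0.178
Stat1 is downregulated.

0.18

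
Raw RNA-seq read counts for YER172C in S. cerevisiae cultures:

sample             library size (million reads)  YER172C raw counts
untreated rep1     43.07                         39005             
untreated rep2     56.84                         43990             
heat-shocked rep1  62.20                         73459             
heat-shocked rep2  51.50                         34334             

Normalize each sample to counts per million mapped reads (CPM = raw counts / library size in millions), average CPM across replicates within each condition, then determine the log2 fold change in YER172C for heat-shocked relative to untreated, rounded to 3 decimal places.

CPM(untreated rep1) = 39005 / 43.07 = 905.6188
CPM(untreated rep2) = 43990 / 56.84 = 773.9268
CPM(heat-shocked rep1) = 73459 / 62.20 = 1181.0129
CPM(heat-shocked rep2) = 34334 / 51.50 = 666.6796
mean CPM(untreated) = 839.7728; mean CPM(heat-shocked) = 923.8462
Fold change = 923.8462 / 839.7728 = 1.10011
log2(1.10011) = 0.1377

0.138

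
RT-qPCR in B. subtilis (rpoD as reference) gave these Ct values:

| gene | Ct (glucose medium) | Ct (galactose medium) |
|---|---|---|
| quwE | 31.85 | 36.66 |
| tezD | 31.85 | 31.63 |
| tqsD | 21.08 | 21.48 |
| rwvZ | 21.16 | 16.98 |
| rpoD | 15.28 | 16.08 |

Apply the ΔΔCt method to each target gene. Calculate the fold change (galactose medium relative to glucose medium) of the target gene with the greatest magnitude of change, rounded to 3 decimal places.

31.559

quwE: ΔΔCt = (36.66−16.08) − (31.85−15.28) = 20.58 − 16.57 = 4.01; fold change = 2^-4.01 = 0.062
tezD: ΔΔCt = (31.63−16.08) − (31.85−15.28) = 15.55 − 16.57 = -1.02; fold change = 2^1.02 = 2.028
tqsD: ΔΔCt = (21.48−16.08) − (21.08−15.28) = 5.40 − 5.80 = -0.40; fold change = 2^0.40 = 1.320
rwvZ: ΔΔCt = (16.98−16.08) − (21.16−15.28) = 0.90 − 5.88 = -4.98; fold change = 2^4.98 = 31.559
rwvZ has the largest |ΔΔCt| = 4.98.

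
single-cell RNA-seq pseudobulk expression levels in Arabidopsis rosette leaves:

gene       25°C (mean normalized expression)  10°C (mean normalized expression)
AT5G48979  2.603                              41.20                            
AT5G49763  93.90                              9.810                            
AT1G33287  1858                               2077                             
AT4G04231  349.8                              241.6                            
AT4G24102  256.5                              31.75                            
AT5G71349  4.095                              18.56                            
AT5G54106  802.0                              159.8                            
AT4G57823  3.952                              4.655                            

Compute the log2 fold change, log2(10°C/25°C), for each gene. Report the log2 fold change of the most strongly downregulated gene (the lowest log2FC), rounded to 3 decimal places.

-3.259

log2(41.20/2.603) = 3.984  (AT5G48979)
log2(9.810/93.90) = -3.259  (AT5G49763)
log2(2077/1858) = 0.161  (AT1G33287)
log2(241.6/349.8) = -0.534  (AT4G04231)
log2(31.75/256.5) = -3.014  (AT4G24102)
log2(18.56/4.095) = 2.180  (AT5G71349)
log2(159.8/802.0) = -2.327  (AT5G54106)
log2(4.655/3.952) = 0.236  (AT4G57823)
AT5G49763 is most strongly downregulated.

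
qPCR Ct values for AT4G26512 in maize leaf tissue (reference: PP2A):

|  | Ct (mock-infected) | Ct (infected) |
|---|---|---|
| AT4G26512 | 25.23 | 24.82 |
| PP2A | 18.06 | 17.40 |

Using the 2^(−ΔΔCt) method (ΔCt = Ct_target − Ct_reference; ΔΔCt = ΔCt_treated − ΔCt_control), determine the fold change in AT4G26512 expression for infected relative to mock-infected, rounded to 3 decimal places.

ΔCt(mock-infected) = 25.230 − 18.060 = 7.170
ΔCt(infected) = 24.820 − 17.400 = 7.420
ΔΔCt = 7.420 − 7.170 = 0.250
Fold change = 2^(−0.250) = 0.8409

0.841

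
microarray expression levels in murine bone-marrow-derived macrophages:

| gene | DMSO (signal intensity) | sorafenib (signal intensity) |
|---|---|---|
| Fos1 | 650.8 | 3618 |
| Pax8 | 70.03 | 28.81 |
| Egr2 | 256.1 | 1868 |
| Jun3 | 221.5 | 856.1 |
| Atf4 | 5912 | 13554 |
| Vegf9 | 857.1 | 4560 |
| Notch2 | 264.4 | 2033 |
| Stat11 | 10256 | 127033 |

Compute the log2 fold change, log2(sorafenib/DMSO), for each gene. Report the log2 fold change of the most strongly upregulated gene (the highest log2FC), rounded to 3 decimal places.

log2(3618/650.8) = 2.475  (Fos1)
log2(28.81/70.03) = -1.281  (Pax8)
log2(1868/256.1) = 2.867  (Egr2)
log2(856.1/221.5) = 1.950  (Jun3)
log2(13554/5912) = 1.197  (Atf4)
log2(4560/857.1) = 2.411  (Vegf9)
log2(2033/264.4) = 2.943  (Notch2)
log2(127033/10256) = 3.631  (Stat11)
Stat11 is most strongly upregulated.

3.631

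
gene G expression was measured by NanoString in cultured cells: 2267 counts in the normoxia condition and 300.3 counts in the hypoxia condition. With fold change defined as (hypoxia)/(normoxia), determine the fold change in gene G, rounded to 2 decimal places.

0.13

Fold change = 300.3 / 2267 = 0.132
gene G is downregulated.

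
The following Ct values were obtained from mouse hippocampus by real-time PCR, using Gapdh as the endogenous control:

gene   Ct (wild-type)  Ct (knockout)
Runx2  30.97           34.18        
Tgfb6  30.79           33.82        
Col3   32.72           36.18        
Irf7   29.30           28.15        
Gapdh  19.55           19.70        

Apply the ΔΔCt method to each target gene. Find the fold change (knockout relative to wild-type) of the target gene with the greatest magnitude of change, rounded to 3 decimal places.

Runx2: ΔΔCt = (34.18−19.70) − (30.97−19.55) = 14.48 − 11.42 = 3.06; fold change = 2^-3.06 = 0.120
Tgfb6: ΔΔCt = (33.82−19.70) − (30.79−19.55) = 14.12 − 11.24 = 2.88; fold change = 2^-2.88 = 0.136
Col3: ΔΔCt = (36.18−19.70) − (32.72−19.55) = 16.48 − 13.17 = 3.31; fold change = 2^-3.31 = 0.101
Irf7: ΔΔCt = (28.15−19.70) − (29.30−19.55) = 8.45 − 9.75 = -1.30; fold change = 2^1.30 = 2.462
Col3 has the largest |ΔΔCt| = 3.31.

0.101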